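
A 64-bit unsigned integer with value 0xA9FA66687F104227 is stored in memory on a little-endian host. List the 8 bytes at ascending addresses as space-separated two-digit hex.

27 42 10 7F 68 66 FA A9

Split into bytes (most-significant first): A9 FA 66 68 7F 10 42 27.
Little-endian: lowest address holds the least-significant byte.
So at ascending addresses the bytes are 27 42 10 7F 68 66 FA A9.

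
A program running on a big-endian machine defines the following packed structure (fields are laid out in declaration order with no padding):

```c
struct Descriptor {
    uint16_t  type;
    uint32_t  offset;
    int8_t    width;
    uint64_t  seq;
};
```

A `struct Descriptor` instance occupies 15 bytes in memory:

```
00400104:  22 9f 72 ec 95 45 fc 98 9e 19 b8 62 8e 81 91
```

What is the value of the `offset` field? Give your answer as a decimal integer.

1928107333

`offset` follows `type` (2 bytes), so it starts at byte offset 2 and occupies 4 bytes.
Bytes at offsets 2..5: 72 EC 95 45.
Big-endian: lowest address holds the most-significant byte.
The bytes are already most-significant first: 0x72EC9545.
0x72EC9545 = 1928107333.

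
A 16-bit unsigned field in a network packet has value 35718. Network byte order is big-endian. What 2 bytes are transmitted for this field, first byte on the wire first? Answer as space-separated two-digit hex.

35718 in hexadecimal, padded to 16 bits, is 0x8B86.
Split into bytes (most-significant first): 8B 86.
Big-endian stores the most-significant byte at the lowest address.
So the memory order matches the most-significant-first order: 8B 86.

8B 86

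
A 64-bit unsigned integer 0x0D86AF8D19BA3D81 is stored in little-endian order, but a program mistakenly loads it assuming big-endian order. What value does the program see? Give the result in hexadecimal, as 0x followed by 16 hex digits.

0x813DBA198DAF860D

Stored little-endian, the bytes at ascending addresses are 81 3D BA 19 8D AF 86 0D.
Read back as big-endian, the last byte is least significant, giving 0x813DBA198DAF860D.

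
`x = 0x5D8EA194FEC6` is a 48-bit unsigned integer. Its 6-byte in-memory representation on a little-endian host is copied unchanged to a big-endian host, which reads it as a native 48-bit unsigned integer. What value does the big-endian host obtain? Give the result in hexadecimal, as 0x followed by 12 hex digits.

0xC6FE94A18E5D

Stored little-endian, the bytes at ascending addresses are C6 FE 94 A1 8E 5D.
Read back as big-endian, the last byte is least significant, giving 0xC6FE94A18E5D.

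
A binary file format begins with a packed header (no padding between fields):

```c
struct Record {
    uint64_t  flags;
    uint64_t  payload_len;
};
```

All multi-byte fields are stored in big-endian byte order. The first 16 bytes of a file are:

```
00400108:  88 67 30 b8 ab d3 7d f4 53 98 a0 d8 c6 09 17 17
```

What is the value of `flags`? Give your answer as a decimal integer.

`flags` is the first field, at byte offset 0, occupying 8 bytes.
Bytes at offsets 0..7: 88 67 30 B8 AB D3 7D F4.
Big-endian: lowest address holds the most-significant byte.
The bytes are already most-significant first: 0x886730B8ABD37DF4.
0x886730B8ABD37DF4 = 9828878281474276852.

9828878281474276852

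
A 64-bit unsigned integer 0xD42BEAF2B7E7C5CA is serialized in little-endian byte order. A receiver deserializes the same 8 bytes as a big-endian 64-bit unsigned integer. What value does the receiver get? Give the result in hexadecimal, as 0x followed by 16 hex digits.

Stored little-endian, the bytes at ascending addresses are CA C5 E7 B7 F2 EA 2B D4.
Read back as big-endian, the last byte is least significant, giving 0xCAC5E7B7F2EA2BD4.

0xCAC5E7B7F2EA2BD4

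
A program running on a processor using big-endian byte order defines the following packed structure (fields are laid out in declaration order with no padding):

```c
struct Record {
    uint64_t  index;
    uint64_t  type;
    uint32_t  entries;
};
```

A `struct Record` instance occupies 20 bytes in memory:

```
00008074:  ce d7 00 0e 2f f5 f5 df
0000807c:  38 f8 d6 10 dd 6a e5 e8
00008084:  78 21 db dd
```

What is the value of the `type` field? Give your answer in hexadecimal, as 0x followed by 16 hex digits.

`type` follows `index` (8 bytes), so it starts at byte offset 8 and occupies 8 bytes.
Bytes at offsets 8..15: 38 F8 D6 10 DD 6A E5 E8.
Big-endian stores the most-significant byte at the lowest address.
The bytes are already most-significant first: 0x38F8D610DD6AE5E8.

0x38F8D610DD6AE5E8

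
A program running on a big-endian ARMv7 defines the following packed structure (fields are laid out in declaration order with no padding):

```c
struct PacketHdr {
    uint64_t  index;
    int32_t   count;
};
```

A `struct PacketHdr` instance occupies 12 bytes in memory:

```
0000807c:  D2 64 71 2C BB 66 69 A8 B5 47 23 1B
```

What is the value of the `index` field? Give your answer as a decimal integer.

15160366682572482984

`index` is the first field, at byte offset 0, occupying 8 bytes.
Bytes at offsets 0..7: D2 64 71 2C BB 66 69 A8.
Big-endian: lowest address holds the most-significant byte.
The bytes are already most-significant first: 0xD264712CBB6669A8.
0xD264712CBB6669A8 = 15160366682572482984.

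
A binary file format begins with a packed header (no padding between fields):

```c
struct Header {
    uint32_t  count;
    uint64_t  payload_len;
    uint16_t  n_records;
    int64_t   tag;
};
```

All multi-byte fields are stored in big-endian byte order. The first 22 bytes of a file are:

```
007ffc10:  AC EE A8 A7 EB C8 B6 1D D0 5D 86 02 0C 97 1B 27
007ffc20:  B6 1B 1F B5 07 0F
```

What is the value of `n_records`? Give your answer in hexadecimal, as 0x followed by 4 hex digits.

`n_records` follows `count` (4 B), `payload_len` (8 B), so it starts at offset 4 + 8 = 12 and occupies 2 bytes.
Bytes at offsets 12..13: 0C 97.
In big-endian order the high byte comes first in memory.
The bytes are already most-significant first: 0x0C97.

0x0C97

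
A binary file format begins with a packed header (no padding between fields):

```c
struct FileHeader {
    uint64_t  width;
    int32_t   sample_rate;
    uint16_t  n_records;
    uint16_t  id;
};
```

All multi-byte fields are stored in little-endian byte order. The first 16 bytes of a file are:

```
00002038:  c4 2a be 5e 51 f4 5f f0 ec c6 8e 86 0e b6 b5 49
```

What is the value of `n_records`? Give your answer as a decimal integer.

`n_records` follows `width` (8 B), `sample_rate` (4 B), so it starts at offset 8 + 4 = 12 and occupies 2 bytes.
Bytes at offsets 12..13: 0E B6.
Little-endian stores the least-significant byte at the lowest address.
Reassemble most-significant byte first: B6 0E → 0xB60E.
0xB60E = 46606.

46606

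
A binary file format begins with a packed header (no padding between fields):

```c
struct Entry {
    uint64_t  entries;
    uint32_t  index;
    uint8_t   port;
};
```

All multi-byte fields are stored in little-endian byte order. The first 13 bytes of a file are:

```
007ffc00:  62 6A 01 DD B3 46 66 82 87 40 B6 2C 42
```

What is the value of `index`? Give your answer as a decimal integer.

`index` follows `entries` (8 bytes), so it starts at byte offset 8 and occupies 4 bytes.
Bytes at offsets 8..11: 87 40 B6 2C.
In little-endian order the low byte comes first in memory.
Reassemble most-significant byte first: 2C B6 40 87 → 0x2CB64087.
0x2CB64087 = 750141575.

750141575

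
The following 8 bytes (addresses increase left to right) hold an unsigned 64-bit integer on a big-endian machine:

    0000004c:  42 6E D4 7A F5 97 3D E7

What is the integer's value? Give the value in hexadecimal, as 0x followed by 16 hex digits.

0x426ED47AF5973DE7

Big-endian stores the most-significant byte at the lowest address.
The bytes are already most-significant first: 0x426ED47AF5973DE7.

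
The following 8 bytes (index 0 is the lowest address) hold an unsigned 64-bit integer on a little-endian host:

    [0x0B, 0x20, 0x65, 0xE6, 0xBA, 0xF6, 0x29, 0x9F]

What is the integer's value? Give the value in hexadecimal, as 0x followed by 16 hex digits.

In little-endian order the low byte comes first in memory.
Reassemble most-significant byte first: 9F 29 F6 BA E6 65 20 0B → 0x9F29F6BAE665200B.

0x9F29F6BAE665200B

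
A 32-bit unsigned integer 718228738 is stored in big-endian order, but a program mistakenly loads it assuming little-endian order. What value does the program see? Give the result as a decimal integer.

718228738 in 32-bit hexadecimal is 0x2ACF4D02.
Stored big-endian, the bytes at ascending addresses are 2A CF 4D 02.
Read back as little-endian, the first byte is least significant, giving 0x024DCF2A.
0x024DCF2A = 38653738.

38653738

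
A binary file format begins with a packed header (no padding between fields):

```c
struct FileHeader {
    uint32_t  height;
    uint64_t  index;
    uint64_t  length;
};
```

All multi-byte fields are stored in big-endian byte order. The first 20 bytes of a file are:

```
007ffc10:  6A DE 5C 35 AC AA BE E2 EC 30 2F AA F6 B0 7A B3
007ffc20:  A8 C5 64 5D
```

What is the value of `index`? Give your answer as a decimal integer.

`index` follows `height` (4 bytes), so it starts at byte offset 4 and occupies 8 bytes.
Bytes at offsets 4..11: AC AA BE E2 EC 30 2F AA.
Big-endian stores the most-significant byte at the lowest address.
The bytes are already most-significant first: 0xACAABEE2EC302FAA.
0xACAABEE2EC302FAA = 12441966802398883754.

12441966802398883754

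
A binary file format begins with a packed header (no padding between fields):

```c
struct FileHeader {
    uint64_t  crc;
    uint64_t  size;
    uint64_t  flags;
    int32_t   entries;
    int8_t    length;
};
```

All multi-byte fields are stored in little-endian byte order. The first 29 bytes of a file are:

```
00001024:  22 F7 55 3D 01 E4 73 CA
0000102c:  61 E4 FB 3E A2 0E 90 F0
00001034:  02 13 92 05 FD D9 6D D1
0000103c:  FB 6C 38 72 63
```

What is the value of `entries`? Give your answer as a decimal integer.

`entries` follows `crc` (8 B), `size` (8 B), `flags` (8 B), so it starts at offset 8 + 8 + 8 = 24 and occupies 4 bytes.
Bytes at offsets 24..27: FB 6C 38 72.
Little-endian: lowest address holds the least-significant byte.
Reassemble most-significant byte first: 72 38 6C FB → 0x72386CFB.
0x72386CFB = 1916300539.

1916300539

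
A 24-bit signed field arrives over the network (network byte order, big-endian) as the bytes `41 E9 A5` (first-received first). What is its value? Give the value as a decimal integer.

Big-endian: lowest address holds the most-significant byte.
The bytes are already most-significant first: 0x41E9A5.
0x41E9A5 = 4319653.

4319653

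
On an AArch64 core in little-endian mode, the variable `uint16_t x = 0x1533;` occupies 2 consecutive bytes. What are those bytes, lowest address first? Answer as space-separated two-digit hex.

Split into bytes (most-significant first): 15 33.
In little-endian order the low byte comes first in memory.
So at ascending addresses the bytes are 33 15.

33 15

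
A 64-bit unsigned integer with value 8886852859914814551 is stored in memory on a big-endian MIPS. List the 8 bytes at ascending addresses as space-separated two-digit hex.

7B 54 71 97 6E 63 04 57

8886852859914814551 in hexadecimal, padded to 64 bits, is 0x7B5471976E630457.
Split into bytes (most-significant first): 7B 54 71 97 6E 63 04 57.
In big-endian order the high byte comes first in memory.
So the memory order matches the most-significant-first order: 7B 54 71 97 6E 63 04 57.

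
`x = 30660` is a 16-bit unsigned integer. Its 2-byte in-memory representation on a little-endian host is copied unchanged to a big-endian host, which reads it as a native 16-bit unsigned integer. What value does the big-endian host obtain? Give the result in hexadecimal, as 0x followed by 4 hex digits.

0xC477

30660 in 16-bit hexadecimal is 0x77C4.
Stored little-endian, the bytes at ascending addresses are C4 77.
Read back as big-endian, the last byte is least significant, giving 0xC477.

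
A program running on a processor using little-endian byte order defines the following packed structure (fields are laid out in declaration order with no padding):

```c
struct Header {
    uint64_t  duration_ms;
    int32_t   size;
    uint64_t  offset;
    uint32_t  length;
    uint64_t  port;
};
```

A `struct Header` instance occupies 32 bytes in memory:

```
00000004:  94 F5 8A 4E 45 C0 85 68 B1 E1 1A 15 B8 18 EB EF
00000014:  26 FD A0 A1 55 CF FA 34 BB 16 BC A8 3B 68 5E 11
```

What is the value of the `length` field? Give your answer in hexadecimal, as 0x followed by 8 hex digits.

0x34FACF55

`length` follows `duration_ms` (8 B), `size` (4 B), `offset` (8 B), so it starts at offset 8 + 4 + 8 = 20 and occupies 4 bytes.
Bytes at offsets 20..23: 55 CF FA 34.
In little-endian order the low byte comes first in memory.
Reassemble most-significant byte first: 34 FA CF 55 → 0x34FACF55.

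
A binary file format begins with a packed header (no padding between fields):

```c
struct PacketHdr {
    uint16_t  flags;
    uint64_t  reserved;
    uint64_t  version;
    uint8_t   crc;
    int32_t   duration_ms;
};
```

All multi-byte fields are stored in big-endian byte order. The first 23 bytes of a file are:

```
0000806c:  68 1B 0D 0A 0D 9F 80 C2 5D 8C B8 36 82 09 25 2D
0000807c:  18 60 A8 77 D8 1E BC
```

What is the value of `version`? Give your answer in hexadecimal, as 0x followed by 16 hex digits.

0xB8368209252D1860

`version` follows `flags` (2 B), `reserved` (8 B), so it starts at offset 2 + 8 = 10 and occupies 8 bytes.
Bytes at offsets 10..17: B8 36 82 09 25 2D 18 60.
In big-endian order the high byte comes first in memory.
The bytes are already most-significant first: 0xB8368209252D1860.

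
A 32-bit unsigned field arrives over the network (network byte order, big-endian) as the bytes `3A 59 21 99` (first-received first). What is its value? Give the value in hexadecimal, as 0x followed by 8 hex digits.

0x3A592199

Big-endian stores the most-significant byte at the lowest address.
The bytes are already most-significant first: 0x3A592199.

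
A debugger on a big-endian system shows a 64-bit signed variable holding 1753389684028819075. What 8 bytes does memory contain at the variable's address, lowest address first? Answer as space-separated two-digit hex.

1753389684028819075 in hexadecimal, padded to 64 bits, is 0x18554AA0B55F4683.
Split into bytes (most-significant first): 18 55 4A A0 B5 5F 46 83.
Big-endian: lowest address holds the most-significant byte.
So the memory order matches the most-significant-first order: 18 55 4A A0 B5 5F 46 83.

18 55 4A A0 B5 5F 46 83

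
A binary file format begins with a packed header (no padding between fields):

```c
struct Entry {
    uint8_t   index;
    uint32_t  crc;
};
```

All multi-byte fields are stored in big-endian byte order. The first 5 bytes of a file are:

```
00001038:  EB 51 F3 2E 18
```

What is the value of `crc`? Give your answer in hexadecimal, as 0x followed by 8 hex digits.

`crc` follows `index` (1 byte), so it starts at byte offset 1 and occupies 4 bytes.
Bytes at offsets 1..4: 51 F3 2E 18.
Big-endian stores the most-significant byte at the lowest address.
The bytes are already most-significant first: 0x51F32E18.

0x51F32E18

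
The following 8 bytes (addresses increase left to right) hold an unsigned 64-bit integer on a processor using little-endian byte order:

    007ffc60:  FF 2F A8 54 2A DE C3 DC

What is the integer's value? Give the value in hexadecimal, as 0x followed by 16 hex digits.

In little-endian order the low byte comes first in memory.
Reassemble most-significant byte first: DC C3 DE 2A 54 A8 2F FF → 0xDCC3DE2A54A82FFF.

0xDCC3DE2A54A82FFF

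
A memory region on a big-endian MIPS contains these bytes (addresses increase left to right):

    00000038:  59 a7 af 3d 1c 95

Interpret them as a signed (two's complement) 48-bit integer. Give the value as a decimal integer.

98576734428309

In big-endian order the high byte comes first in memory.
The bytes are already most-significant first: 0x59A7AF3D1C95.
0x59A7AF3D1C95 = 98576734428309.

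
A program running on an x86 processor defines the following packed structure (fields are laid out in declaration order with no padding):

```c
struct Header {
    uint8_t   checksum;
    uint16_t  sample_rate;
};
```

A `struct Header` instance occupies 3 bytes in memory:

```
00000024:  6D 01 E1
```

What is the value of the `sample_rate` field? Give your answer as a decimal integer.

57601

`sample_rate` follows `checksum` (1 byte), so it starts at byte offset 1 and occupies 2 bytes.
Bytes at offsets 1..2: 01 E1.
In little-endian order the low byte comes first in memory.
Reassemble most-significant byte first: E1 01 → 0xE101.
0xE101 = 57601.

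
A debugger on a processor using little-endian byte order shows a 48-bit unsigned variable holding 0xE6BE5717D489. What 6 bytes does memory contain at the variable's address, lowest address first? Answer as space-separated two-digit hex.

89 D4 17 57 BE E6

Split into bytes (most-significant first): E6 BE 57 17 D4 89.
In little-endian order the low byte comes first in memory.
So at ascending addresses the bytes are 89 D4 17 57 BE E6.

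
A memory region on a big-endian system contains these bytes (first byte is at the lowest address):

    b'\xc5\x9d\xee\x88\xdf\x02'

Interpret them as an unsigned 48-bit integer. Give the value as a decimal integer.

217282102484738

Big-endian stores the most-significant byte at the lowest address.
The bytes are already most-significant first: 0xC59DEE88DF02.
0xC59DEE88DF02 = 217282102484738.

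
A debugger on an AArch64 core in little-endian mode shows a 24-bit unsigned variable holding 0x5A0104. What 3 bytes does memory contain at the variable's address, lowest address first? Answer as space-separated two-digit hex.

04 01 5A

Split into bytes (most-significant first): 5A 01 04.
Little-endian: lowest address holds the least-significant byte.
So at ascending addresses the bytes are 04 01 5A.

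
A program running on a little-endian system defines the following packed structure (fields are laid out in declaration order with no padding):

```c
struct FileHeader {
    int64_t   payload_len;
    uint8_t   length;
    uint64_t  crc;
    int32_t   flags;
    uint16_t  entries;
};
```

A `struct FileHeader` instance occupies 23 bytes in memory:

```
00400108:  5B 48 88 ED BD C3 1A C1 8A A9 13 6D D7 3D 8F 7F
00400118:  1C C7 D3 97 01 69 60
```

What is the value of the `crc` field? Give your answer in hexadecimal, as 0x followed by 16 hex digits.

`crc` follows `payload_len` (8 B), `length` (1 B), so it starts at offset 8 + 1 = 9 and occupies 8 bytes.
Bytes at offsets 9..16: A9 13 6D D7 3D 8F 7F 1C.
Little-endian: lowest address holds the least-significant byte.
Reassemble most-significant byte first: 1C 7F 8F 3D D7 6D 13 A9 → 0x1C7F8F3DD76D13A9.

0x1C7F8F3DD76D13A9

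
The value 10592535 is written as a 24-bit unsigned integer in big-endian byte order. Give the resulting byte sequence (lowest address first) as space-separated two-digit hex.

10592535 in hexadecimal, padded to 24 bits, is 0xA1A117.
Split into bytes (most-significant first): A1 A1 17.
Big-endian stores the most-significant byte at the lowest address.
So the memory order matches the most-significant-first order: A1 A1 17.

A1 A1 17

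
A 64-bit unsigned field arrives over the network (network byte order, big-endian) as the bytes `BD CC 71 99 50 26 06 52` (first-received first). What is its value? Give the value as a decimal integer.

13676431071705957970

In big-endian order the high byte comes first in memory.
The bytes are already most-significant first: 0xBDCC719950260652.
0xBDCC719950260652 = 13676431071705957970.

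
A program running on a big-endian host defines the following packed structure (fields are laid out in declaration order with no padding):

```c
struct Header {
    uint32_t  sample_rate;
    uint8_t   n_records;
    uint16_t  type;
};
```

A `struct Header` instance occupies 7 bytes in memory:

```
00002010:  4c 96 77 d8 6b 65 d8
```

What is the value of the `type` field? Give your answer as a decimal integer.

`type` follows `sample_rate` (4 B), `n_records` (1 B), so it starts at offset 4 + 1 = 5 and occupies 2 bytes.
Bytes at offsets 5..6: 65 D8.
Big-endian: lowest address holds the most-significant byte.
The bytes are already most-significant first: 0x65D8.
0x65D8 = 26072.

26072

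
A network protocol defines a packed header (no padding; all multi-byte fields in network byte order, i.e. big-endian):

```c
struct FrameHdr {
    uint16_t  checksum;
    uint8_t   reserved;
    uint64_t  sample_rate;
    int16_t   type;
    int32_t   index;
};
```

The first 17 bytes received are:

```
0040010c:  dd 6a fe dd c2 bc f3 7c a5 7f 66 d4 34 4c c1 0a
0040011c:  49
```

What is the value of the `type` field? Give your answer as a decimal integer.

-11212

`type` follows `checksum` (2 B), `reserved` (1 B), `sample_rate` (8 B), so it starts at offset 2 + 1 + 8 = 11 and occupies 2 bytes.
Bytes at offsets 11..12: D4 34.
In big-endian order the high byte comes first in memory.
The bytes are already most-significant first: 0xD434.
Top bit is set, so as a signed 16-bit value this is 0xD434 − 2^16 = -11212.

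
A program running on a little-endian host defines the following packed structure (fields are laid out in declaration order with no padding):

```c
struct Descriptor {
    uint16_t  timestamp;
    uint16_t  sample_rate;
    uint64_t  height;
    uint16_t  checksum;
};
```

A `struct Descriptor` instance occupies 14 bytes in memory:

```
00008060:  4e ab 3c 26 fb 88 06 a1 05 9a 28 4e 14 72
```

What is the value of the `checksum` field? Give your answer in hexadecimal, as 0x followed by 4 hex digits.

0x7214

`checksum` follows `timestamp` (2 B), `sample_rate` (2 B), `height` (8 B), so it starts at offset 2 + 2 + 8 = 12 and occupies 2 bytes.
Bytes at offsets 12..13: 14 72.
In little-endian order the low byte comes first in memory.
Reassemble most-significant byte first: 72 14 → 0x7214.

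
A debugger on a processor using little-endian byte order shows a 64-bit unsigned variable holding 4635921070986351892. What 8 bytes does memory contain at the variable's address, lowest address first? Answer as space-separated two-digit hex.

4635921070986351892 in hexadecimal, padded to 64 bits, is 0x405619A6E2E3D514.
Split into bytes (most-significant first): 40 56 19 A6 E2 E3 D5 14.
Little-endian stores the least-significant byte at the lowest address.
So at ascending addresses the bytes are 14 D5 E3 E2 A6 19 56 40.

14 D5 E3 E2 A6 19 56 40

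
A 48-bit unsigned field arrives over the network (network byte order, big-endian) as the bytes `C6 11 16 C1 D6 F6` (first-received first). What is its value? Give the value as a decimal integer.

Big-endian stores the most-significant byte at the lowest address.
The bytes are already most-significant first: 0xC61116C1D6F6.
0xC61116C1D6F6 = 217776698545910.

217776698545910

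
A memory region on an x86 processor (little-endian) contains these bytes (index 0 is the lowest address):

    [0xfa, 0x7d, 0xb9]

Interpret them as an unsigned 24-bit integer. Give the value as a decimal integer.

12156410

Little-endian stores the least-significant byte at the lowest address.
Reassemble most-significant byte first: B9 7D FA → 0xB97DFA.
0xB97DFA = 12156410.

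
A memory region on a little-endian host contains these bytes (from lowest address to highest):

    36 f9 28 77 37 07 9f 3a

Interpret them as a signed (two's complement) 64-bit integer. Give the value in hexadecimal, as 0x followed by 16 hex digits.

0x3A9F07377728F936

Little-endian stores the least-significant byte at the lowest address.
Reassemble most-significant byte first: 3A 9F 07 37 77 28 F9 36 → 0x3A9F07377728F936.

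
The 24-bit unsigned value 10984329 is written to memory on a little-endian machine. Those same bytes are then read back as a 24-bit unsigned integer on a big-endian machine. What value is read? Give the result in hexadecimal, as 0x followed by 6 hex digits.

0x899BA7

10984329 in 24-bit hexadecimal is 0xA79B89.
Stored little-endian, the bytes at ascending addresses are 89 9B A7.
Read back as big-endian, the last byte is least significant, giving 0x899BA7.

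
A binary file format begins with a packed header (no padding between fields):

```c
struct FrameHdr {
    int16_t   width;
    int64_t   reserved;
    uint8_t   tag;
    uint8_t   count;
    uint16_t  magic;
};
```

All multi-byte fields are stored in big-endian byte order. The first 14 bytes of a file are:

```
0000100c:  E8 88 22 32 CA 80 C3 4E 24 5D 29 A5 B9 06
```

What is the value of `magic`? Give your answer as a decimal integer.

47366

`magic` follows `width` (2 B), `reserved` (8 B), `tag` (1 B), `count` (1 B), so it starts at offset 2 + 8 + 1 + 1 = 12 and occupies 2 bytes.
Bytes at offsets 12..13: B9 06.
Big-endian: lowest address holds the most-significant byte.
The bytes are already most-significant first: 0xB906.
0xB906 = 47366.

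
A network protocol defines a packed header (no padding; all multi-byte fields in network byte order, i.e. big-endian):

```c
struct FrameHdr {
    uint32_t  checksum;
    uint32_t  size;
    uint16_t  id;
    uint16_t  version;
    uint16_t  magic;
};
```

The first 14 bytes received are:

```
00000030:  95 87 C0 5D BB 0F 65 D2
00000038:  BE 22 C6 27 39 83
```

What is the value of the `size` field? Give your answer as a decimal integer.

`size` follows `checksum` (4 bytes), so it starts at byte offset 4 and occupies 4 bytes.
Bytes at offsets 4..7: BB 0F 65 D2.
In big-endian order the high byte comes first in memory.
The bytes are already most-significant first: 0xBB0F65D2.
0xBB0F65D2 = 3138348498.

3138348498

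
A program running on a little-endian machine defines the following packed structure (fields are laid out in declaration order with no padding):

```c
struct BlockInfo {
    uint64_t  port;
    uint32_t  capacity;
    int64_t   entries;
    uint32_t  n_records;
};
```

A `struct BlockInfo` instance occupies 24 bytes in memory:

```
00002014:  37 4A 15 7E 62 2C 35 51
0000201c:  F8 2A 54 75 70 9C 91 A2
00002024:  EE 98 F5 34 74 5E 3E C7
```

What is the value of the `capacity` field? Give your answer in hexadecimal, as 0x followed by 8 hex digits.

0x75542AF8

`capacity` follows `port` (8 bytes), so it starts at byte offset 8 and occupies 4 bytes.
Bytes at offsets 8..11: F8 2A 54 75.
In little-endian order the low byte comes first in memory.
Reassemble most-significant byte first: 75 54 2A F8 → 0x75542AF8.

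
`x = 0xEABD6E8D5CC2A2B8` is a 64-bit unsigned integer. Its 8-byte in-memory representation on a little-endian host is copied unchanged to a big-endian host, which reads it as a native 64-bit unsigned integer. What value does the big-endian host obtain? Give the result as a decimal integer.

13304409951971491306

Stored little-endian, the bytes at ascending addresses are B8 A2 C2 5C 8D 6E BD EA.
Read back as big-endian, the last byte is least significant, giving 0xB8A2C25C8D6EBDEA.
0xB8A2C25C8D6EBDEA = 13304409951971491306.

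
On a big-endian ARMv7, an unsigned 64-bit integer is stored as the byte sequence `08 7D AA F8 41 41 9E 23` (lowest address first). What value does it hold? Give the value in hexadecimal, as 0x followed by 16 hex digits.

Big-endian stores the most-significant byte at the lowest address.
The bytes are already most-significant first: 0x087DAAF841419E23.

0x087DAAF841419E23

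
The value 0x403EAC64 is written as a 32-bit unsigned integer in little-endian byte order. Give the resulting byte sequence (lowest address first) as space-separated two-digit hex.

Split into bytes (most-significant first): 40 3E AC 64.
In little-endian order the low byte comes first in memory.
So at ascending addresses the bytes are 64 AC 3E 40.

64 AC 3E 40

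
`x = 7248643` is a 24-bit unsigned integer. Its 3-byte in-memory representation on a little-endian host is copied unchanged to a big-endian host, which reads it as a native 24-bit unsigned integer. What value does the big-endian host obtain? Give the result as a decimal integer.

7248643 in 24-bit hexadecimal is 0x6E9B03.
Stored little-endian, the bytes at ascending addresses are 03 9B 6E.
Read back as big-endian, the last byte is least significant, giving 0x039B6E.
0x039B6E = 236398.

236398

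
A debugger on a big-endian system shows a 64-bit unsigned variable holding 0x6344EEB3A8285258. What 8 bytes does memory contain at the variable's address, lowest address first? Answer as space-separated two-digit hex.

63 44 EE B3 A8 28 52 58

Split into bytes (most-significant first): 63 44 EE B3 A8 28 52 58.
Big-endian stores the most-significant byte at the lowest address.
So the memory order matches the most-significant-first order: 63 44 EE B3 A8 28 52 58.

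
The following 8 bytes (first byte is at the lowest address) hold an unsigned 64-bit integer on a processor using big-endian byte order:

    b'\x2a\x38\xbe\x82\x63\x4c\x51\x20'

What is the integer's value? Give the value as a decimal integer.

3042391015509741856

Big-endian: lowest address holds the most-significant byte.
The bytes are already most-significant first: 0x2A38BE82634C5120.
0x2A38BE82634C5120 = 3042391015509741856.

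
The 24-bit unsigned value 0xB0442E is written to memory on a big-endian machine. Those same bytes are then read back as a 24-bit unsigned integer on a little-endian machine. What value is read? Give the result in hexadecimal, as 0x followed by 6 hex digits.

Stored big-endian, the bytes at ascending addresses are B0 44 2E.
Read back as little-endian, the first byte is least significant, giving 0x2E44B0.

0x2E44B0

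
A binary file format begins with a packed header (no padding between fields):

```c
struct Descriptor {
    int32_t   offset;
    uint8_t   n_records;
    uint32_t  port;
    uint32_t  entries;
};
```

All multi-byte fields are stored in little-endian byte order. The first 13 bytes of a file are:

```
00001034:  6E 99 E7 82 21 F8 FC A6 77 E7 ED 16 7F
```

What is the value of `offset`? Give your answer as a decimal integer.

-2098751122

`offset` is the first field, at byte offset 0, occupying 4 bytes.
Bytes at offsets 0..3: 6E 99 E7 82.
Little-endian stores the least-significant byte at the lowest address.
Reassemble most-significant byte first: 82 E7 99 6E → 0x82E7996E.
Top bit is set, so as a signed 32-bit value this is 0x82E7996E − 2^32 = -2098751122.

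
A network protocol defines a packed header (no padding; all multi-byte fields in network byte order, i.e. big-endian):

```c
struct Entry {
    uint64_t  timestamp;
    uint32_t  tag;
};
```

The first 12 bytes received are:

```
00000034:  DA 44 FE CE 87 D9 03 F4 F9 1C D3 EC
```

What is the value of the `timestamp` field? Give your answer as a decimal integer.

15727975961680479220

`timestamp` is the first field, at byte offset 0, occupying 8 bytes.
Bytes at offsets 0..7: DA 44 FE CE 87 D9 03 F4.
In big-endian order the high byte comes first in memory.
The bytes are already most-significant first: 0xDA44FECE87D903F4.
0xDA44FECE87D903F4 = 15727975961680479220.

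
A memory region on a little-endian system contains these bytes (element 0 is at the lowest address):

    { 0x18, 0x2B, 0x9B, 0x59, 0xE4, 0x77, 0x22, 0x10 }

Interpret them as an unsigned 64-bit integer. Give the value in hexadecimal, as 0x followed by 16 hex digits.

Little-endian: lowest address holds the least-significant byte.
Reassemble most-significant byte first: 10 22 77 E4 59 9B 2B 18 → 0x102277E4599B2B18.

0x102277E4599B2B18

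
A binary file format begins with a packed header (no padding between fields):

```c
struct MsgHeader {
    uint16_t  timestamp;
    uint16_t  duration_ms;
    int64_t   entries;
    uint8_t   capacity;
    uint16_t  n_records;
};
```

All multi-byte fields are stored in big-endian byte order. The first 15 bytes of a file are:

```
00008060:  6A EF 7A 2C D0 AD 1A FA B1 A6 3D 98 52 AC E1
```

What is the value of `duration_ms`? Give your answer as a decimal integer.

31276

`duration_ms` follows `timestamp` (2 bytes), so it starts at byte offset 2 and occupies 2 bytes.
Bytes at offsets 2..3: 7A 2C.
Big-endian stores the most-significant byte at the lowest address.
The bytes are already most-significant first: 0x7A2C.
0x7A2C = 31276.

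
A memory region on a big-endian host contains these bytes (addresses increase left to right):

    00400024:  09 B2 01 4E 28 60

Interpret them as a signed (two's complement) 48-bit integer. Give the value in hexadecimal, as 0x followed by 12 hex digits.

0x09B2014E2860

In big-endian order the high byte comes first in memory.
The bytes are already most-significant first: 0x09B2014E2860.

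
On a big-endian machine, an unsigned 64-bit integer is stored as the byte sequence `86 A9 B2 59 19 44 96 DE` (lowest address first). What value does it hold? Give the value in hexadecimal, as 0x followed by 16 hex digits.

0x86A9B259194496DE

Big-endian stores the most-significant byte at the lowest address.
The bytes are already most-significant first: 0x86A9B259194496DE.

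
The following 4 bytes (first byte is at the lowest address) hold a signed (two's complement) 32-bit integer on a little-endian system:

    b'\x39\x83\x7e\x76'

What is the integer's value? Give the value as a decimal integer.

1988002617

In little-endian order the low byte comes first in memory.
Reassemble most-significant byte first: 76 7E 83 39 → 0x767E8339.
0x767E8339 = 1988002617.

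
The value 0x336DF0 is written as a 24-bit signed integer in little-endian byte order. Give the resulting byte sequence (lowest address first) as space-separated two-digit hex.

F0 6D 33

Split into bytes (most-significant first): 33 6D F0.
Little-endian stores the least-significant byte at the lowest address.
So at ascending addresses the bytes are F0 6D 33.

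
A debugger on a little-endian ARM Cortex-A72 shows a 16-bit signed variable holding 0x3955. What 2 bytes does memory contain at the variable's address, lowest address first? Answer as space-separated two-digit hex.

Split into bytes (most-significant first): 39 55.
Little-endian stores the least-significant byte at the lowest address.
So at ascending addresses the bytes are 55 39.

55 39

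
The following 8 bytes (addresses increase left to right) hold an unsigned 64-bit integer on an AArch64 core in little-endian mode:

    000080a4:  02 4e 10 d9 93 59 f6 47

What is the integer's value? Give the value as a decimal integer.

Little-endian: lowest address holds the least-significant byte.
Reassemble most-significant byte first: 47 F6 59 93 D9 10 4E 02 → 0x47F65993D9104E02.
0x47F65993D9104E02 = 5185430512500493826.

5185430512500493826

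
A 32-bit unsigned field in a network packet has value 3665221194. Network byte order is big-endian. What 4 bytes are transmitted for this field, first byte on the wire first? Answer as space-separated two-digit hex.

DA 76 D6 4A

3665221194 in hexadecimal, padded to 32 bits, is 0xDA76D64A.
Split into bytes (most-significant first): DA 76 D6 4A.
In big-endian order the high byte comes first in memory.
So the memory order matches the most-significant-first order: DA 76 D6 4A.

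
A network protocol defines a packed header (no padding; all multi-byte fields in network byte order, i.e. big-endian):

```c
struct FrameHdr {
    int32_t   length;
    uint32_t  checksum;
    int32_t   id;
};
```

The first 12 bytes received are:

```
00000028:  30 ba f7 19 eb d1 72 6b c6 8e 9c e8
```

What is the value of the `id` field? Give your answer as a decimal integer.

-963732248

`id` follows `length` (4 B), `checksum` (4 B), so it starts at offset 4 + 4 = 8 and occupies 4 bytes.
Bytes at offsets 8..11: C6 8E 9C E8.
Big-endian: lowest address holds the most-significant byte.
The bytes are already most-significant first: 0xC68E9CE8.
Top bit is set, so as a signed 32-bit value this is 0xC68E9CE8 − 2^32 = -963732248.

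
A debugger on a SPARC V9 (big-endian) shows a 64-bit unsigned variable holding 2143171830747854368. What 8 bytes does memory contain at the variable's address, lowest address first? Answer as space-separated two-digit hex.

2143171830747854368 in hexadecimal, padded to 64 bits, is 0x1DBE136CD0597620.
Split into bytes (most-significant first): 1D BE 13 6C D0 59 76 20.
Big-endian: lowest address holds the most-significant byte.
So the memory order matches the most-significant-first order: 1D BE 13 6C D0 59 76 20.

1D BE 13 6C D0 59 76 20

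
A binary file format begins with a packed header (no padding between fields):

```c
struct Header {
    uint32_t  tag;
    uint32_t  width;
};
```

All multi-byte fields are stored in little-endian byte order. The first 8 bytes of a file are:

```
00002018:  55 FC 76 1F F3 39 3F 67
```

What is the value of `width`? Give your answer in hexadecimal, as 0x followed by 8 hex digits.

`width` follows `tag` (4 bytes), so it starts at byte offset 4 and occupies 4 bytes.
Bytes at offsets 4..7: F3 39 3F 67.
Little-endian: lowest address holds the least-significant byte.
Reassemble most-significant byte first: 67 3F 39 F3 → 0x673F39F3.

0x673F39F3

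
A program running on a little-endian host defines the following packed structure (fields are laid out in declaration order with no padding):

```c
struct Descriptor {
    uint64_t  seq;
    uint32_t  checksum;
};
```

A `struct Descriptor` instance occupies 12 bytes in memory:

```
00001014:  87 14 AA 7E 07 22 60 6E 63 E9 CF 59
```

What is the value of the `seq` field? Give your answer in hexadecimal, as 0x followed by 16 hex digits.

`seq` is the first field, at byte offset 0, occupying 8 bytes.
Bytes at offsets 0..7: 87 14 AA 7E 07 22 60 6E.
In little-endian order the low byte comes first in memory.
Reassemble most-significant byte first: 6E 60 22 07 7E AA 14 87 → 0x6E6022077EAA1487.

0x6E6022077EAA1487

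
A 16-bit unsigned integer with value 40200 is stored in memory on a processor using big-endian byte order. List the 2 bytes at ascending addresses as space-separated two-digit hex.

40200 in hexadecimal, padded to 16 bits, is 0x9D08.
Split into bytes (most-significant first): 9D 08.
Big-endian stores the most-significant byte at the lowest address.
So the memory order matches the most-significant-first order: 9D 08.

9D 08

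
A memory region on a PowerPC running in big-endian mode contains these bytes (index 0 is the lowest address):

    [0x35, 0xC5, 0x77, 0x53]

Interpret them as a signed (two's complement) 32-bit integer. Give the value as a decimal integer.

Big-endian: lowest address holds the most-significant byte.
The bytes are already most-significant first: 0x35C57753.
0x35C57753 = 902133587.

902133587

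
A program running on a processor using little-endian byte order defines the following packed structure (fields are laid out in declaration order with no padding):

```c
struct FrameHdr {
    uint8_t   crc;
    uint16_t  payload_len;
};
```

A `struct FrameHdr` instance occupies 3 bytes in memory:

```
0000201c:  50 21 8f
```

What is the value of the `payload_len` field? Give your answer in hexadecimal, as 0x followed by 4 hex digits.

`payload_len` follows `crc` (1 byte), so it starts at byte offset 1 and occupies 2 bytes.
Bytes at offsets 1..2: 21 8F.
Little-endian stores the least-significant byte at the lowest address.
Reassemble most-significant byte first: 8F 21 → 0x8F21.

0x8F21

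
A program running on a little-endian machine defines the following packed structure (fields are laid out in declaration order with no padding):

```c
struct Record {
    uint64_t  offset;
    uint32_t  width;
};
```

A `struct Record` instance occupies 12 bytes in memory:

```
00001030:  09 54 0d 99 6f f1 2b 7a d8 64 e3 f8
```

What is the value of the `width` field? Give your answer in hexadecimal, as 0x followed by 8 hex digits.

`width` follows `offset` (8 bytes), so it starts at byte offset 8 and occupies 4 bytes.
Bytes at offsets 8..11: D8 64 E3 F8.
Little-endian: lowest address holds the least-significant byte.
Reassemble most-significant byte first: F8 E3 64 D8 → 0xF8E364D8.

0xF8E364D8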